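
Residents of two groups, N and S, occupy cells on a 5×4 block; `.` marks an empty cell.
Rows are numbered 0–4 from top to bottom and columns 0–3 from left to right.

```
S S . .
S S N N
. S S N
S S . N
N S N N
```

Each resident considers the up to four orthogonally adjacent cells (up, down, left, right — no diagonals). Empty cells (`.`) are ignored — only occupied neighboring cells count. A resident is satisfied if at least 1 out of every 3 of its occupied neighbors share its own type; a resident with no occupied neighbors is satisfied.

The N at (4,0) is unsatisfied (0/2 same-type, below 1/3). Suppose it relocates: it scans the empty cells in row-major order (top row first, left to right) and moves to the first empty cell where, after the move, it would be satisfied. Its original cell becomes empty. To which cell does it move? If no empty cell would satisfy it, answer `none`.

(0,2)

Vacating (4,0). Empty cells in order:
  (0,2): 1/2 same-type → satisfied — stop here.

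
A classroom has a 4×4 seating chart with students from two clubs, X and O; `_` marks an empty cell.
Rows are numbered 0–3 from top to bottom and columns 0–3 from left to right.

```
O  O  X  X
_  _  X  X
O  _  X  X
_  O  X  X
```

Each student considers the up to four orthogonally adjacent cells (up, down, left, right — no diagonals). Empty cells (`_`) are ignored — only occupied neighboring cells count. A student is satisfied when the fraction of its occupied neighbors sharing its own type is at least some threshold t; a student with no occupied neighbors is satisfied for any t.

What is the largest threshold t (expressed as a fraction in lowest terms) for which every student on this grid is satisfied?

0/1

(0,0)O 1/1
(0,1)O 1/2
(0,2)X 2/3
(0,3)X 2/2
(1,2)X 3/3
(1,3)X 3/3
(2,0)O — no occupied neighbors
(2,2)X 3/3
(2,3)X 3/3
(3,1)O 0/1
(3,2)X 2/3
(3,3)X 2/2
The smallest same-type fraction is 0/1 at (3,1), which reduces to 0/1. Any threshold above that leaves this student unsatisfied.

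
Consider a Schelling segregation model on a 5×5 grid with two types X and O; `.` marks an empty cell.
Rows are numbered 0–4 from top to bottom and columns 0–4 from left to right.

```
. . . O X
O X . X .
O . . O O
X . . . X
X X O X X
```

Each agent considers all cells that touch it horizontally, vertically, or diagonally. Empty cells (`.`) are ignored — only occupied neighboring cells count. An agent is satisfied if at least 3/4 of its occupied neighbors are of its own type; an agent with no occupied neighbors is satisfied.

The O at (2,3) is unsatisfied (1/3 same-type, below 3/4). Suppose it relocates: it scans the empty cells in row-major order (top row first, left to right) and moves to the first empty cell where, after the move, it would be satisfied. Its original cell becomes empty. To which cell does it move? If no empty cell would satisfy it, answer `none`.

none

Vacating (2,3). Empty cells in order:
  (0,0): 1/2 same-type → still unsatisfied.
  (0,1): 1/2 same-type → still unsatisfied.
  (0,2): 1/3 same-type → still unsatisfied.
  (1,2): 1/3 same-type → still unsatisfied.
  (1,4): 2/4 same-type → still unsatisfied.
  (2,1): 2/4 same-type → still unsatisfied.
  (2,2): 0/2 same-type → still unsatisfied.
  (3,1): 2/5 same-type → still unsatisfied.
  (3,2): 1/3 same-type → still unsatisfied.
  (3,3): 2/5 same-type → still unsatisfied.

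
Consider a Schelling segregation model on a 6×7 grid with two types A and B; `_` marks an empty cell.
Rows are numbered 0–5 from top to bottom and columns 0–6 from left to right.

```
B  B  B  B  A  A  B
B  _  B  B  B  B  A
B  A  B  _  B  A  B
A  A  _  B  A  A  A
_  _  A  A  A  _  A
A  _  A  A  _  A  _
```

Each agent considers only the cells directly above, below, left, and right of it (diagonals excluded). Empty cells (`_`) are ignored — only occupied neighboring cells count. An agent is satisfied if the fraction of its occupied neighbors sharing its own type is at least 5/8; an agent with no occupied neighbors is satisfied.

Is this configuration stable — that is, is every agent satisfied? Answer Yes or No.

No

Row 0: (0,0)B 2/2 ✓ · (0,1)B 2/2 ✓ · (0,2)B 3/3 ✓ · (0,3)B 2/3 ✓ · (0,4)A 1/3 ✗ · (0,5)A 1/3 ✗ · (0,6)B 0/2 ✗
Row 1: (1,0)B 2/2 ✓ · (1,2)B 3/3 ✓ · (1,3)B 3/3 ✓ · (1,4)B 3/4 ✓ · (1,5)B 1/4 ✗ · (1,6)A 0/3 ✗
Row 2: (2,0)B 1/3 ✗ · (2,1)A 1/3 ✗ · (2,2)B 1/2 ✗ · (2,4)B 1/3 ✗ · (2,5)A 1/4 ✗ · (2,6)B 0/3 ✗
Row 3: (3,0)A 1/2 ✗ · (3,1)A 2/2 ✓ · (3,3)B 0/2 ✗ · (3,4)A 2/4 ✗ · (3,5)A 3/3 ✓ · (3,6)A 2/3 ✓
Row 4: (4,2)A 2/2 ✓ · (4,3)A 3/4 ✓ · (4,4)A 2/2 ✓ · (4,6)A 1/1 ✓
Row 5: (5,0)A 0/0 ✓ · (5,2)A 2/2 ✓ · (5,3)A 2/2 ✓ · (5,5)A 0/0 ✓
For instance (0,4) has only 1/3 same-type neighbors, below 5/8.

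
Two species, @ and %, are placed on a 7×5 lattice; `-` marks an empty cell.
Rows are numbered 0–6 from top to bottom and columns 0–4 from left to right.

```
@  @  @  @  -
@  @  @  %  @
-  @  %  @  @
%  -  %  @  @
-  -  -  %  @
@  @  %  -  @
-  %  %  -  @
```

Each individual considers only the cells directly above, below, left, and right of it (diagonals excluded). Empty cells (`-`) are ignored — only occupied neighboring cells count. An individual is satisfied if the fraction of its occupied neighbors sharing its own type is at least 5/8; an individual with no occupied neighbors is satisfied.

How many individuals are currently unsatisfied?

13

Row 0: (0,0)@ 2/2 satisfied · (0,1)@ 3/3 satisfied · (0,2)@ 3/3 satisfied · (0,3)@ 1/2 not
Row 1: (1,0)@ 2/2 satisfied · (1,1)@ 4/4 satisfied · (1,2)@ 2/4 not · (1,3)% 0/4 not · (1,4)@ 1/2 not
Row 2: (2,1)@ 1/2 not · (2,2)% 1/4 not · (2,3)@ 2/4 not · (2,4)@ 3/3 satisfied
Row 3: (3,0)% 0/0 satisfied · (3,2)% 1/2 not · (3,3)@ 2/4 not · (3,4)@ 3/3 satisfied
Row 4: (4,3)% 0/2 not · (4,4)@ 2/3 satisfied
Row 5: (5,0)@ 1/1 satisfied · (5,1)@ 1/3 not · (5,2)% 1/2 not · (5,4)@ 2/2 satisfied
Row 6: (6,1)% 1/2 not · (6,2)% 2/2 satisfied · (6,4)@ 1/1 satisfied
Unsatisfied: (0,3), (1,2), (1,3), (1,4), (2,1), (2,2), (2,3), (3,2), (3,3), (4,3), (5,1), (5,2), (6,1) — 13 in total.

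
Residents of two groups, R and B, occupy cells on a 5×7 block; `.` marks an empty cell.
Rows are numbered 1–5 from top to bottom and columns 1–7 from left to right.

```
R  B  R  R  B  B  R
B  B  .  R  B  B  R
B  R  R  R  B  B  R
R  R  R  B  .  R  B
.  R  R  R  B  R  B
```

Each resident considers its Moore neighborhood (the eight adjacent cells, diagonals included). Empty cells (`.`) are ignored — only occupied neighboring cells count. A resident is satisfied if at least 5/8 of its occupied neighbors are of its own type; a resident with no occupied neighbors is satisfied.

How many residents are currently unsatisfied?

(1,1)R 0/3 unhappy
(1,2)B 2/4 unhappy
(1,3)R 2/4 unhappy
(1,4)R 2/4 unhappy
(1,5)B 3/5 unhappy
(1,6)B 3/5 unhappy
(1,7)R 1/3 unhappy
(2,1)B 3/5 unhappy
(2,2)B 3/7 unhappy
(2,4)R 4/7 unhappy
(2,5)B 5/8 ok
(2,6)B 5/8 ok
(2,7)R 2/5 unhappy
(3,1)B 2/5 unhappy
(3,2)R 4/7 unhappy
(3,3)R 5/7 ok
(3,4)R 3/6 unhappy
(3,5)B 4/7 unhappy
(3,6)B 4/7 unhappy
(3,7)R 2/5 unhappy
(4,1)R 3/4 ok
(4,2)R 6/7 ok
(4,3)R 7/8 ok
(4,4)B 2/7 unhappy
(4,6)R 2/7 unhappy
(4,7)B 2/5 unhappy
(5,2)R 4/4 ok
(5,3)R 4/5 ok
(5,4)R 2/4 unhappy
(5,5)B 1/4 unhappy
(5,6)R 1/4 unhappy
(5,7)B 1/3 unhappy
Unsatisfied: (1,1), (1,2), (1,3), (1,4), (1,5), (1,6), (1,7), (2,1), (2,2), (2,4), (2,7), (3,1), (3,2), (3,4), (3,5), (3,6), (3,7), (4,4), (4,6), (4,7), (5,4), (5,5), (5,6), (5,7) — 24 in total.

24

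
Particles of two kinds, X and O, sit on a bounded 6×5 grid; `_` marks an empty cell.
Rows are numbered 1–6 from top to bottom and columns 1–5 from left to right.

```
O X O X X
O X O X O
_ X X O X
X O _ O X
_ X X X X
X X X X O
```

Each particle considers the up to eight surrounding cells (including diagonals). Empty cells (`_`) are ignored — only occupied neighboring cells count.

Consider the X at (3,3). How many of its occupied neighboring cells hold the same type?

3

Occupied neighbors of (3,3): (2,2)=X, (2,3)=O, (2,4)=X, (3,2)=X, (3,4)=O, (4,2)=O, (4,4)=O.
Same type (X): 3 of 7.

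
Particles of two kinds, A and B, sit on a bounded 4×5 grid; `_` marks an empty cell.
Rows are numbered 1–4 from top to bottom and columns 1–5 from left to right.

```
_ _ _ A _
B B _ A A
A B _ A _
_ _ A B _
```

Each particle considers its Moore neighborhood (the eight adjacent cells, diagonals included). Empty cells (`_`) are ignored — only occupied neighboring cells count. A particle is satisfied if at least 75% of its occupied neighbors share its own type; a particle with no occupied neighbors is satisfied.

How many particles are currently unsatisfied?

6

(1,4)A 2/2 ok
(2,1)B 2/3 unhappy
(2,2)B 2/3 unhappy
(2,4)A 3/3 ok
(2,5)A 3/3 ok
(3,1)A 0/3 unhappy
(3,2)B 2/4 unhappy
(3,4)A 3/4 ok
(4,3)A 1/3 unhappy
(4,4)B 0/2 unhappy
Unsatisfied: (2,1), (2,2), (3,1), (3,2), (4,3), (4,4) — 6 in total.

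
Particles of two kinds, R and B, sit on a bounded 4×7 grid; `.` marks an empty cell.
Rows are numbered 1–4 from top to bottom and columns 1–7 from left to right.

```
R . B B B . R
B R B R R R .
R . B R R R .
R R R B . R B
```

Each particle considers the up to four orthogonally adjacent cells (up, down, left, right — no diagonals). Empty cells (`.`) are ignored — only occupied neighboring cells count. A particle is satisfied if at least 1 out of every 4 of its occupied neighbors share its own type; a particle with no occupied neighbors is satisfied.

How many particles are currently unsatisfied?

5

(1,1)R 0/1 not
(1,3)B 2/2 satisfied
(1,4)B 2/3 satisfied
(1,5)B 1/2 satisfied
(1,7)R 0/0 satisfied
(2,1)B 0/3 not
(2,2)R 0/2 not
(2,3)B 2/4 satisfied
(2,4)R 2/4 satisfied
(2,5)R 3/4 satisfied
(2,6)R 2/2 satisfied
(3,1)R 1/2 satisfied
(3,3)B 1/3 satisfied
(3,4)R 2/4 satisfied
(3,5)R 3/3 satisfied
(3,6)R 3/3 satisfied
(4,1)R 2/2 satisfied
(4,2)R 2/2 satisfied
(4,3)R 1/3 satisfied
(4,4)B 0/2 not
(4,6)R 1/2 satisfied
(4,7)B 0/1 not
Unsatisfied: (1,1), (2,1), (2,2), (4,4), (4,7) — 5 in total.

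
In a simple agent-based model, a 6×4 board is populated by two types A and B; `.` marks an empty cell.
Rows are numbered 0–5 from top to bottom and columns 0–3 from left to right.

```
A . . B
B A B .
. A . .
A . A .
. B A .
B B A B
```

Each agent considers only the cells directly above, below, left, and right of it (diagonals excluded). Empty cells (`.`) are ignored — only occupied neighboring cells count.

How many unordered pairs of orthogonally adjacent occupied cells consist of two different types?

Scan each occupied cell's neighbors to the right and below so each pair is counted once.
From row 0: 1 unlike of 1 pairs (running 1/1).
From row 1: 2 unlike of 3 pairs (running 3/4).
From row 3: 0 unlike of 1 pairs (running 3/5).
From row 4: 1 unlike of 3 pairs (running 4/8).
From row 5: 2 unlike of 3 pairs (running 6/11).
Total adjacent occupied pairs: 11; unlike-type pairs: 6.

6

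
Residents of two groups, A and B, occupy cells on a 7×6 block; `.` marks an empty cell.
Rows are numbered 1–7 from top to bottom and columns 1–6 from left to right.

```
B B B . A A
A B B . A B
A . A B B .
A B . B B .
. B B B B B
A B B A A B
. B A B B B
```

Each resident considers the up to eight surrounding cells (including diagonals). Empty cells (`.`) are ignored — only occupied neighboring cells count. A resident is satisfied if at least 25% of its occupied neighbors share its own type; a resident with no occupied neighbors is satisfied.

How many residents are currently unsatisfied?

(1,1)B 2/3 ok
(1,2)B 4/5 ok
(1,3)B 3/3 ok
(1,5)A 2/3 ok
(1,6)A 2/3 ok
(2,1)A 1/4 ok
(2,2)B 4/7 ok
(2,3)B 4/5 ok
(2,5)A 2/5 ok
(2,6)B 1/4 ok
(3,1)A 2/4 ok
(3,3)A 0/5 unhappy
(3,4)B 4/6 ok
(3,5)B 4/5 ok
(4,1)A 1/3 ok
(4,2)B 2/5 ok
(4,4)B 6/7 ok
(4,5)B 6/6 ok
(5,2)B 4/6 ok
(5,3)B 6/7 ok
(5,4)B 5/7 ok
(5,5)B 5/7 ok
(5,6)B 3/4 ok
(6,1)A 0/3 unhappy
(6,2)B 4/6 ok
(6,3)B 6/8 ok
(6,4)A 2/8 ok
(6,5)A 1/8 unhappy
(6,6)B 4/5 ok
(7,2)B 2/4 ok
(7,3)A 1/5 unhappy
(7,4)B 2/5 ok
(7,5)B 3/5 ok
(7,6)B 2/3 ok
Unsatisfied: (3,3), (6,1), (6,5), (7,3) — 4 in total.

4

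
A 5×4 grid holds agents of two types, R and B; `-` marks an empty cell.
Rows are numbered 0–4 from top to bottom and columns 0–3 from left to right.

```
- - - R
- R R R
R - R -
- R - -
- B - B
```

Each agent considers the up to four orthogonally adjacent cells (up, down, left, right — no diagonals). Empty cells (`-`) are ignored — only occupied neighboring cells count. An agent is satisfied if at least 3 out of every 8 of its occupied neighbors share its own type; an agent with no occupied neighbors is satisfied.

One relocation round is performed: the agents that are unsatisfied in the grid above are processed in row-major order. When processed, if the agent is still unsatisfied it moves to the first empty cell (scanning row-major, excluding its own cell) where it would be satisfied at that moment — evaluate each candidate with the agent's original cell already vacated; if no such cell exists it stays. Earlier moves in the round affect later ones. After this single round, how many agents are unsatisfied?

Initially unsatisfied (in order): (3,1), (4,1).
  (3,1) → (0,0).
  (4,1): now satisfied by earlier moves; stays.
Resulting grid:
R - - R
- R R R
R - R -
- - - -
- B - B
All satisfied now.

0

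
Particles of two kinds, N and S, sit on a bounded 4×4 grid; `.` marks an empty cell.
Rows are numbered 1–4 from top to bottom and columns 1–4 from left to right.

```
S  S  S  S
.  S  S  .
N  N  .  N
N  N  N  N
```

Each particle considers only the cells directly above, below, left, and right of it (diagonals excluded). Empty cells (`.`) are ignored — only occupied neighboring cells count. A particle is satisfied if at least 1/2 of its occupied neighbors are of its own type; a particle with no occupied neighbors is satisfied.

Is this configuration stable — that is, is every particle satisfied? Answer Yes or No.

(1,1)S 1/1 ok
(1,2)S 3/3 ok
(1,3)S 3/3 ok
(1,4)S 1/1 ok
(2,2)S 2/3 ok
(2,3)S 2/2 ok
(3,1)N 2/2 ok
(3,2)N 2/3 ok
(3,4)N 1/1 ok
(4,1)N 2/2 ok
(4,2)N 3/3 ok
(4,3)N 2/2 ok
(4,4)N 2/2 ok
All meet the threshold, so the configuration is stable.

Yes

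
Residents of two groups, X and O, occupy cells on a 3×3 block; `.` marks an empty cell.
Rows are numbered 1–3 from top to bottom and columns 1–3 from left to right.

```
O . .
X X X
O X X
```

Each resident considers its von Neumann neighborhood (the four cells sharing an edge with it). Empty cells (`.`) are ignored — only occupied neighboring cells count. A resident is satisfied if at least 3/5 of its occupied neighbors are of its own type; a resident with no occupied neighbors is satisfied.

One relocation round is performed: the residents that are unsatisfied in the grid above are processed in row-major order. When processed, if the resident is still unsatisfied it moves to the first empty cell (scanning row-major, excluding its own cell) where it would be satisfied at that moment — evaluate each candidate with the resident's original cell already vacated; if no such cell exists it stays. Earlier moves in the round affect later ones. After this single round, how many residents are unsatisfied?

Initially unsatisfied (in order): (1,1), (2,1), (3,1).
  (1,1): no empty cell satisfies it; stays.
  (2,1) → (1,3).
  (3,1): no empty cell satisfies it; stays.
Resulting grid:
O . X
. X X
O X X
Unsatisfied now: (3,1).

1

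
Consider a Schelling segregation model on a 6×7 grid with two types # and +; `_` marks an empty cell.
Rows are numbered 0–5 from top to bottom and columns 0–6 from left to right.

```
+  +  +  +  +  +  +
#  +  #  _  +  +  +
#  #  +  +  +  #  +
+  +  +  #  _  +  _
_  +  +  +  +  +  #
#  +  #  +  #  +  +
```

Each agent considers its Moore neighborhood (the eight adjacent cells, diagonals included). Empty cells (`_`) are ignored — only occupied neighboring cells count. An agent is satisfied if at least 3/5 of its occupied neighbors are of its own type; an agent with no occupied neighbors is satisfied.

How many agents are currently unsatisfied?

15

(0,0)+ 2/3 ok
(0,1)+ 3/5 ok
(0,2)+ 3/4 ok
(0,3)+ 3/4 ok
(0,4)+ 4/4 ok
(0,5)+ 5/5 ok
(0,6)+ 3/3 ok
(1,0)# 2/5 unhappy
(1,1)+ 4/8 unhappy
(1,2)# 1/7 unhappy
(1,4)+ 6/7 ok
(1,5)+ 7/8 ok
(1,6)+ 4/5 ok
(2,0)# 2/5 unhappy
(2,1)# 3/8 unhappy
(2,2)+ 4/7 unhappy
(2,3)+ 4/6 ok
(2,4)+ 4/6 ok
(2,5)# 0/6 unhappy
(2,6)+ 3/4 ok
(3,0)+ 2/4 unhappy
(3,1)+ 5/7 ok
(3,2)+ 6/8 ok
(3,3)# 0/7 unhappy
(3,5)+ 4/6 ok
(4,1)+ 5/7 ok
(4,2)+ 6/8 ok
(4,3)+ 4/7 unhappy
(4,4)+ 5/7 ok
(4,5)+ 4/6 ok
(4,6)# 0/4 unhappy
(5,0)# 0/2 unhappy
(5,1)+ 2/4 unhappy
(5,2)# 0/5 unhappy
(5,3)+ 3/5 ok
(5,4)# 0/5 unhappy
(5,5)+ 3/5 ok
(5,6)+ 2/3 ok
Unsatisfied: (1,0), (1,1), (1,2), (2,0), (2,1), (2,2), (2,5), (3,0), (3,3), (4,3), (4,6), (5,0), (5,1), (5,2), (5,4) — 15 in total.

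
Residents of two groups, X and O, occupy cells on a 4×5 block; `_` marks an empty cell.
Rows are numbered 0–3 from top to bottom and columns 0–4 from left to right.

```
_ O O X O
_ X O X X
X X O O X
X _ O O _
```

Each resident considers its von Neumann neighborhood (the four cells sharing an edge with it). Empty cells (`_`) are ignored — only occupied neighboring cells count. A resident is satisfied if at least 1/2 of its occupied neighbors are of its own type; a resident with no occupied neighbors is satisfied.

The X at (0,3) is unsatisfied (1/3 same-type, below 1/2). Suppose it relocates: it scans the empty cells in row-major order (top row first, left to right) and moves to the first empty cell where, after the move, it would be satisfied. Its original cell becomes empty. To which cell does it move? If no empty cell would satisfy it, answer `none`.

(1,0)

Vacating (0,3). Empty cells in order:
  (0,0): 0/1 same-type → still unsatisfied.
  (1,0): 2/2 same-type → satisfied — stop here.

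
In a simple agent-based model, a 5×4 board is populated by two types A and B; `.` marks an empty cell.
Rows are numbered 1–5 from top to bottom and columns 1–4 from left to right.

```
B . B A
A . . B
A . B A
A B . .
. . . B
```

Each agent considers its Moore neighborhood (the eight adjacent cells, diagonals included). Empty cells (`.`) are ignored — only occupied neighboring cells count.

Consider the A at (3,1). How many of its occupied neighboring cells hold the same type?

2

Occupied neighbors of (3,1): (2,1)=A, (4,1)=A, (4,2)=B.
Same type (A): 2 of 3.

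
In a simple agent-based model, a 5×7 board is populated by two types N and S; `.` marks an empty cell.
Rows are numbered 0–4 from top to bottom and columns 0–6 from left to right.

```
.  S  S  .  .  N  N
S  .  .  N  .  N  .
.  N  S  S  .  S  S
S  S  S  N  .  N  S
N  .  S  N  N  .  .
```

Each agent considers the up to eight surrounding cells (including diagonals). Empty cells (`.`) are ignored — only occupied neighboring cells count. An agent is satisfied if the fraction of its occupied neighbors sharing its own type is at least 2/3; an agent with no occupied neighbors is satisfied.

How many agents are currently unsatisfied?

16

(0,1)S 2/2 ✓
(0,2)S 1/2 ✗
(0,5)N 2/2 ✓
(0,6)N 2/2 ✓
(1,0)S 1/2 ✗
(1,3)N 0/3 ✗
(1,5)N 2/4 ✗
(2,1)N 0/5 ✗
(2,2)S 3/6 ✗
(2,3)S 2/4 ✗
(2,5)S 2/4 ✗
(2,6)S 2/4 ✗
(3,0)S 1/3 ✗
(3,1)S 4/6 ✓
(3,2)S 4/7 ✗
(3,3)N 2/6 ✗
(3,5)N 1/4 ✗
(3,6)S 2/3 ✓
(4,0)N 0/2 ✗
(4,2)S 2/4 ✗
(4,3)N 2/4 ✗
(4,4)N 3/3 ✓
Unsatisfied: (0,2), (1,0), (1,3), (1,5), (2,1), (2,2), (2,3), (2,5), (2,6), (3,0), (3,2), (3,3), (3,5), (4,0), (4,2), (4,3) — 16 in total.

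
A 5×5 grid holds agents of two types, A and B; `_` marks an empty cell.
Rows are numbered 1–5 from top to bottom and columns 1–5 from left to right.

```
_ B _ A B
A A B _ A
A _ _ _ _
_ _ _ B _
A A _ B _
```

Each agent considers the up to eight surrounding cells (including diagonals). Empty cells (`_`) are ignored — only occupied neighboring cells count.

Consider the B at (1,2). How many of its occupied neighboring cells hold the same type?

1

Occupied neighbors of (1,2): (2,1)=A, (2,2)=A, (2,3)=B.
Same type (B): 1 of 3.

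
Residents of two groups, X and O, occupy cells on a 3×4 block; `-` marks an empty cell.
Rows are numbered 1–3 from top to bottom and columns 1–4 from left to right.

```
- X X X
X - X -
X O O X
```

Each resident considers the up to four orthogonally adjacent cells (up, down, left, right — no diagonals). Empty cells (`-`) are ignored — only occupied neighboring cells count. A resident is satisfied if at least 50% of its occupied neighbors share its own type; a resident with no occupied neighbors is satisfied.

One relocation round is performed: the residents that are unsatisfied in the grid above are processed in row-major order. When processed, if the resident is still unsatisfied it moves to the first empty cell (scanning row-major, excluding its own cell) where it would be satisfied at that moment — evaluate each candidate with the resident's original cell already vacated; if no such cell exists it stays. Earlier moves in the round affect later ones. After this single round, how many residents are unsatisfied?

0

Initially unsatisfied (in order): (3,3), (3,4).
  (3,3): no empty cell satisfies it; stays.
  (3,4) → (1,1).
Resulting grid:
X X X X
X - X -
X O O -
All satisfied now.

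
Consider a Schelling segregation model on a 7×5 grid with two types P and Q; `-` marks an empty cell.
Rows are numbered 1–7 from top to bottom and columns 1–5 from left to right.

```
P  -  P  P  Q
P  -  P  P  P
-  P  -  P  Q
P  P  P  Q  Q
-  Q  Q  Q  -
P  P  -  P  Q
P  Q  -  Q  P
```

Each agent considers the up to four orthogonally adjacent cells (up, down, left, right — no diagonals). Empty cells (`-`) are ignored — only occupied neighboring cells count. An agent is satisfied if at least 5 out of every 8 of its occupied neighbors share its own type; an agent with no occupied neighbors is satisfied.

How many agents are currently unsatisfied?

Row 1: (1,1)P 1/1 ok · (1,3)P 2/2 ok · (1,4)P 2/3 ok · (1,5)Q 0/2 unhappy
Row 2: (2,1)P 1/1 ok · (2,3)P 2/2 ok · (2,4)P 4/4 ok · (2,5)P 1/3 unhappy
Row 3: (3,2)P 1/1 ok · (3,4)P 1/3 unhappy · (3,5)Q 1/3 unhappy
Row 4: (4,1)P 1/1 ok · (4,2)P 3/4 ok · (4,3)P 1/3 unhappy · (4,4)Q 2/4 unhappy · (4,5)Q 2/2 ok
Row 5: (5,2)Q 1/3 unhappy · (5,3)Q 2/3 ok · (5,4)Q 2/3 ok
Row 6: (6,1)P 2/2 ok · (6,2)P 1/3 unhappy · (6,4)P 0/3 unhappy · (6,5)Q 0/2 unhappy
Row 7: (7,1)P 1/2 unhappy · (7,2)Q 0/2 unhappy · (7,4)Q 0/2 unhappy · (7,5)P 0/2 unhappy
Unsatisfied: (1,5), (2,5), (3,4), (3,5), (4,3), (4,4), (5,2), (6,2), (6,4), (6,5), (7,1), (7,2), (7,4), (7,5) — 14 in total.

14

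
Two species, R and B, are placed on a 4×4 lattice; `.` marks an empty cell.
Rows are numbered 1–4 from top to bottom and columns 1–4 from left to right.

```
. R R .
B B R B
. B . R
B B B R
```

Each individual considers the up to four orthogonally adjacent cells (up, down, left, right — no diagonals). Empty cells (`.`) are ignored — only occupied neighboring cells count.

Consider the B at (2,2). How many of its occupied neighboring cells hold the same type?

2

Occupied neighbors of (2,2): (1,2)=R, (3,2)=B, (2,1)=B, (2,3)=R.
Same type (B): 2 of 4.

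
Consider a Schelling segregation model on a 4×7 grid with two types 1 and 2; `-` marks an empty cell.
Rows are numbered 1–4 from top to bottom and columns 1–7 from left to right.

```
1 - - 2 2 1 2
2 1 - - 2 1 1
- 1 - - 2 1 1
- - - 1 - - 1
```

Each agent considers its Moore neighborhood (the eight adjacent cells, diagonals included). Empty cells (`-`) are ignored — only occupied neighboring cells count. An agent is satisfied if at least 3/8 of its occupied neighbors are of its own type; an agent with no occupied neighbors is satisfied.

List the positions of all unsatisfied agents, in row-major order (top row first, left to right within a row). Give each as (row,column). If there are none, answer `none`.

Row 1: (1,1)1 1/2 satisfied · (1,4)2 2/2 satisfied · (1,5)2 2/4 satisfied · (1,6)1 2/5 satisfied · (1,7)2 0/3 not
Row 2: (2,1)2 0/3 not · (2,2)1 2/3 satisfied · (2,5)2 3/6 satisfied · (2,6)1 4/8 satisfied · (2,7)1 4/5 satisfied
Row 3: (3,2)1 1/2 satisfied · (3,5)2 1/4 not · (3,6)1 4/6 satisfied · (3,7)1 4/4 satisfied
Row 4: (4,4)1 0/1 not · (4,7)1 2/2 satisfied

(1,7), (2,1), (3,5), (4,4)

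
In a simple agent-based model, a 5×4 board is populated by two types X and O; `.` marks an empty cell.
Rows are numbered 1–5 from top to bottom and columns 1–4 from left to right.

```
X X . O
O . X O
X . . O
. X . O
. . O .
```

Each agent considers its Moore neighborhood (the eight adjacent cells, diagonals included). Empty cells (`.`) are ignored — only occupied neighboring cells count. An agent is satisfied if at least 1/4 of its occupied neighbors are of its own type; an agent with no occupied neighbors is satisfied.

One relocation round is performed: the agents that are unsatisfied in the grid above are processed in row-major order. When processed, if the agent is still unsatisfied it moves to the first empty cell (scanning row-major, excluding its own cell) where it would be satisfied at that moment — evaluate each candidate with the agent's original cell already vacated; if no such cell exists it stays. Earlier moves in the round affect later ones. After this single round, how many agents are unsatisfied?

1

Initially unsatisfied (in order): (2,1).
  (2,1) → (1,3).
Resulting grid:
X X O O
. . X O
X . . O
. X . O
. . O .
Unsatisfied now: (2,3).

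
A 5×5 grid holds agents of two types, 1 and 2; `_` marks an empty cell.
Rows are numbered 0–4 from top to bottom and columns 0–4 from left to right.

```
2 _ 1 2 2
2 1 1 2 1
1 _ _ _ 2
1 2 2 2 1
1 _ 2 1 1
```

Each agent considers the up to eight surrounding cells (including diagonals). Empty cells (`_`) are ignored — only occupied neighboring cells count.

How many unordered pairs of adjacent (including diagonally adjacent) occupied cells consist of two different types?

20

Scan each occupied cell's neighbors to the right and below (and the two forward diagonals) so each pair is counted once.
Row 0: 2(0,0)–2(1,0)= 2(0,0)–1(1,1)≠ 1(0,2)–2(0,3)≠ 1(0,2)–1(1,2)= 1(0,2)–2(1,3)≠ 1(0,2)–1(1,1)= 2(0,3)–2(0,4)= 2(0,3)–2(1,3)= 2(0,3)–1(1,4)≠ 2(0,3)–1(1,2)≠ 2(0,4)–1(1,4)≠ 2(0,4)–2(1,3)=  → 6/12 unlike.
Row 1: 2(1,0)–1(1,1)≠ 2(1,0)–1(2,0)≠ 1(1,1)–1(1,2)= 1(1,1)–1(2,0)= 1(1,2)–2(1,3)≠ 2(1,3)–1(1,4)≠ 2(1,3)–2(2,4)= 1(1,4)–2(2,4)≠  → 5/8 unlike.
Row 2: 1(2,0)–1(3,0)= 1(2,0)–2(3,1)≠ 2(2,4)–1(3,4)≠ 2(2,4)–2(3,3)=  → 2/4 unlike.
Row 3: 1(3,0)–2(3,1)≠ 1(3,0)–1(4,0)= 2(3,1)–2(3,2)= 2(3,1)–2(4,2)= 2(3,1)–1(4,0)≠ 2(3,2)–2(3,3)= 2(3,2)–2(4,2)= 2(3,2)–1(4,3)≠ 2(3,3)–1(3,4)≠ 2(3,3)–1(4,3)≠ 2(3,3)–1(4,4)≠ 2(3,3)–2(4,2)= 1(3,4)–1(4,4)= 1(3,4)–1(4,3)=  → 6/14 unlike.
Row 4: 2(4,2)–1(4,3)≠ 1(4,3)–1(4,4)=  → 1/2 unlike.
Total adjacent occupied pairs: 40; unlike-type pairs: 20.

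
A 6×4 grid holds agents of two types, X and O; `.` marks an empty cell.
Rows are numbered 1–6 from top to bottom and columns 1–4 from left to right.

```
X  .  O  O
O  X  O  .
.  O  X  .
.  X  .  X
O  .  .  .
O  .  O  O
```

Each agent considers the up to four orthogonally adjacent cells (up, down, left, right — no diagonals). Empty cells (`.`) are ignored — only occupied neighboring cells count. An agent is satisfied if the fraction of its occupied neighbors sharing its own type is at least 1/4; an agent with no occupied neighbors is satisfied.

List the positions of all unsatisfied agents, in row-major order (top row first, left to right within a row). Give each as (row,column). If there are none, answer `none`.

(1,1), (2,1), (2,2), (3,2), (3,3), (4,2)

(1,1)X 0/1 unhappy
(1,3)O 2/2 ok
(1,4)O 1/1 ok
(2,1)O 0/2 unhappy
(2,2)X 0/3 unhappy
(2,3)O 1/3 ok
(3,2)O 0/3 unhappy
(3,3)X 0/2 unhappy
(4,2)X 0/1 unhappy
(4,4)X 0/0 ok
(5,1)O 1/1 ok
(6,1)O 1/1 ok
(6,3)O 1/1 ok
(6,4)O 1/1 ok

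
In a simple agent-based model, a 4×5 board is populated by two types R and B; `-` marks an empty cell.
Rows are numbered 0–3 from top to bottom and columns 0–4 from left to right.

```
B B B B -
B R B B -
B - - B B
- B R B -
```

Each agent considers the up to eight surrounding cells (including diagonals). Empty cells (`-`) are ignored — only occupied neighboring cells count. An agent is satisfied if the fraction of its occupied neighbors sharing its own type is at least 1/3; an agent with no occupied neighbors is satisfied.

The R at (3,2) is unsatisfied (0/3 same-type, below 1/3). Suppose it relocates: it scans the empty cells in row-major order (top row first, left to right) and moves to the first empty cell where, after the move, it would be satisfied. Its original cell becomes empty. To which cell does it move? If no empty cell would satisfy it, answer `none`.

none

Vacating (3,2). Empty cells in order:
  (0,4): 0/2 same-type → still unsatisfied.
  (1,4): 0/4 same-type → still unsatisfied.
  (2,1): 1/5 same-type → still unsatisfied.
  (2,2): 1/6 same-type → still unsatisfied.
  (3,0): 0/2 same-type → still unsatisfied.
  (3,4): 0/3 same-type → still unsatisfied.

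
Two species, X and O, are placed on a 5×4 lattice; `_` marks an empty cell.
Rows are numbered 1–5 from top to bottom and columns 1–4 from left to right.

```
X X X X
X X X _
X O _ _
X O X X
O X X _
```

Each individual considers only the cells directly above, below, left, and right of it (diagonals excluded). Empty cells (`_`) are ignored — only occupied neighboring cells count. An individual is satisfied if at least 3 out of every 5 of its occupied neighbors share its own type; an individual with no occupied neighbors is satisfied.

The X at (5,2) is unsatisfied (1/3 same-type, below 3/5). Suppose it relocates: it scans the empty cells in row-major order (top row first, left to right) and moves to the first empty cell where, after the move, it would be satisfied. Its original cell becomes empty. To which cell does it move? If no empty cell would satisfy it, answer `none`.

Vacating (5,2). Empty cells in order:
  (2,4): 2/2 same-type → satisfied — stop here.

(2,4)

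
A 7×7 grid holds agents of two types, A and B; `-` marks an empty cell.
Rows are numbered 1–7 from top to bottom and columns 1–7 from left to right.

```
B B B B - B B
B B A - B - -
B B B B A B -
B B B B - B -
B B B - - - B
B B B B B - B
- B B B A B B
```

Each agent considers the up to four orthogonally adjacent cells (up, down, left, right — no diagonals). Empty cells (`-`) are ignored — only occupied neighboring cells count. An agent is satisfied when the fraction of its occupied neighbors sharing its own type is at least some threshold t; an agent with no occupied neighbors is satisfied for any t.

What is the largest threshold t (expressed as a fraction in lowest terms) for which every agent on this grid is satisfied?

0/1

Row 1: (1,1)B 2/2 · (1,2)B 3/3 · (1,3)B 2/3 · (1,4)B 1/1 · (1,6)B 1/1 · (1,7)B 1/1
Row 2: (2,1)B 3/3 · (2,2)B 3/4 · (2,3)A 0/3 · (2,5)B 0/1
Row 3: (3,1)B 3/3 · (3,2)B 4/4 · (3,3)B 3/4 · (3,4)B 2/3 · (3,5)A 0/3 · (3,6)B 1/2
Row 4: (4,1)B 3/3 · (4,2)B 4/4 · (4,3)B 4/4 · (4,4)B 2/2 · (4,6)B 1/1
Row 5: (5,1)B 3/3 · (5,2)B 4/4 · (5,3)B 3/3 · (5,7)B 1/1
Row 6: (6,1)B 2/2 · (6,2)B 4/4 · (6,3)B 4/4 · (6,4)B 3/3 · (6,5)B 1/2 · (6,7)B 2/2
Row 7: (7,2)B 2/2 · (7,3)B 3/3 · (7,4)B 2/3 · (7,5)A 0/3 · (7,6)B 1/2 · (7,7)B 2/2
The smallest same-type fraction is 0/3 at (2,3), which reduces to 0/1. Any threshold above that leaves this agent unsatisfied.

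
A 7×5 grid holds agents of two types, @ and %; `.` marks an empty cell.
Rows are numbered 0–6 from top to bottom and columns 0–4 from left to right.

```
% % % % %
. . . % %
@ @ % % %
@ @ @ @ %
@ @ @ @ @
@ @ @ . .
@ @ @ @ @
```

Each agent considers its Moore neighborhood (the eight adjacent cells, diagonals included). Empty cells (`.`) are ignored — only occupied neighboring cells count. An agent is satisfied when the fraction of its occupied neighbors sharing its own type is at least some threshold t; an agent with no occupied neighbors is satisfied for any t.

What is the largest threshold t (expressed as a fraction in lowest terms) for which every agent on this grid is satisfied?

1/3

(0,0)% 1/1
(0,1)% 2/2
(0,2)% 3/3
(0,3)% 4/4
(0,4)% 3/3
(1,3)% 7/7
(1,4)% 5/5
(2,0)@ 3/3
(2,1)@ 4/5
(2,2)% 2/6
(2,3)% 5/7
(2,4)% 4/5
(3,0)@ 5/5
(3,1)@ 7/8
(3,2)@ 6/8
(3,3)@ 4/8
(3,4)% 2/5
(4,0)@ 5/5
(4,1)@ 8/8
(4,2)@ 7/7
(4,3)@ 5/6
(4,4)@ 2/3
(5,0)@ 5/5
(5,1)@ 8/8
(5,2)@ 7/7
(6,0)@ 3/3
(6,1)@ 5/5
(6,2)@ 4/4
(6,3)@ 3/3
(6,4)@ 1/1
The smallest same-type fraction is 2/6 at (2,2), which reduces to 1/3. Any threshold above that leaves this agent unsatisfied.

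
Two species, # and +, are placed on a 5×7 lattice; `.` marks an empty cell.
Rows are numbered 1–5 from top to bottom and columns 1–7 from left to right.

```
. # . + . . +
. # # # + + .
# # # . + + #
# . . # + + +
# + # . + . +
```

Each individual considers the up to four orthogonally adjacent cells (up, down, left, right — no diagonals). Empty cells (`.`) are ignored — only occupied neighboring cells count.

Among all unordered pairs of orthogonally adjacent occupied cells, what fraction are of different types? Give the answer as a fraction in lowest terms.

Scan each occupied cell's neighbors to the right and below so each pair is counted once.
Row 1: #(1,2)–#(2,2)= +(1,4)–#(2,4)≠  → 1/2 unlike.
Row 2: #(2,2)–#(2,3)= #(2,2)–#(3,2)= #(2,3)–#(2,4)= #(2,3)–#(3,3)= #(2,4)–+(2,5)≠ +(2,5)–+(2,6)= +(2,5)–+(3,5)= +(2,6)–+(3,6)=  → 1/8 unlike.
Row 3: #(3,1)–#(3,2)= #(3,1)–#(4,1)= #(3,2)–#(3,3)= +(3,5)–+(3,6)= +(3,5)–+(4,5)= +(3,6)–#(3,7)≠ +(3,6)–+(4,6)= #(3,7)–+(4,7)≠  → 2/8 unlike.
Row 4: #(4,1)–#(5,1)= #(4,4)–+(4,5)≠ +(4,5)–+(4,6)= +(4,5)–+(5,5)= +(4,6)–+(4,7)= +(4,7)–+(5,7)=  → 1/6 unlike.
Row 5: #(5,1)–+(5,2)≠ +(5,2)–#(5,3)≠  → 2/2 unlike.
Total adjacent occupied pairs: 26; unlike-type pairs: 7.
7/26 is already in lowest terms.

7/26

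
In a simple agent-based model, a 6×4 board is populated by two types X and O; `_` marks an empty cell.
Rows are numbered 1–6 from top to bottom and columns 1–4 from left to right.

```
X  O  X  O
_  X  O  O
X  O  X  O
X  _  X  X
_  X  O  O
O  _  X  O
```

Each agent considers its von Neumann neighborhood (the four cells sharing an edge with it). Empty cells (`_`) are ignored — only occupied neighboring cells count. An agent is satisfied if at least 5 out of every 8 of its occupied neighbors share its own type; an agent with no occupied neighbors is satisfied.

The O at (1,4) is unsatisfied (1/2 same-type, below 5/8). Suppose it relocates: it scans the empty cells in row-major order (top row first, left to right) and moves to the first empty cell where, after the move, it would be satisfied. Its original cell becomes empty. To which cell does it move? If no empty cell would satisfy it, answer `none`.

Vacating (1,4). Empty cells in order:
  (2,1): 0/3 same-type → still unsatisfied.
  (4,2): 1/4 same-type → still unsatisfied.
  (5,1): 1/3 same-type → still unsatisfied.
  (6,2): 1/3 same-type → still unsatisfied.

none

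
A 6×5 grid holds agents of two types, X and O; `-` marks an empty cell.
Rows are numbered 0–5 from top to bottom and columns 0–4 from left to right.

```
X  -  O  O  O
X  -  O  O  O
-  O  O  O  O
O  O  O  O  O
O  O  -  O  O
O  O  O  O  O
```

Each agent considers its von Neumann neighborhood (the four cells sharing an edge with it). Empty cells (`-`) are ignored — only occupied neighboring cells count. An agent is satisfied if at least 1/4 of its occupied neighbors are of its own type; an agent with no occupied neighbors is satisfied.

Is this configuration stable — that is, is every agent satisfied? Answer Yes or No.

Yes

(0,0)X 1/1 satisfied
(0,2)O 2/2 satisfied
(0,3)O 3/3 satisfied
(0,4)O 2/2 satisfied
(1,0)X 1/1 satisfied
(1,2)O 3/3 satisfied
(1,3)O 4/4 satisfied
(1,4)O 3/3 satisfied
(2,1)O 2/2 satisfied
(2,2)O 4/4 satisfied
(2,3)O 4/4 satisfied
(2,4)O 3/3 satisfied
(3,0)O 2/2 satisfied
(3,1)O 4/4 satisfied
(3,2)O 3/3 satisfied
(3,3)O 4/4 satisfied
(3,4)O 3/3 satisfied
(4,0)O 3/3 satisfied
(4,1)O 3/3 satisfied
(4,3)O 3/3 satisfied
(4,4)O 3/3 satisfied
(5,0)O 2/2 satisfied
(5,1)O 3/3 satisfied
(5,2)O 2/2 satisfied
(5,3)O 3/3 satisfied
(5,4)O 2/2 satisfied
All meet the threshold, so the configuration is stable.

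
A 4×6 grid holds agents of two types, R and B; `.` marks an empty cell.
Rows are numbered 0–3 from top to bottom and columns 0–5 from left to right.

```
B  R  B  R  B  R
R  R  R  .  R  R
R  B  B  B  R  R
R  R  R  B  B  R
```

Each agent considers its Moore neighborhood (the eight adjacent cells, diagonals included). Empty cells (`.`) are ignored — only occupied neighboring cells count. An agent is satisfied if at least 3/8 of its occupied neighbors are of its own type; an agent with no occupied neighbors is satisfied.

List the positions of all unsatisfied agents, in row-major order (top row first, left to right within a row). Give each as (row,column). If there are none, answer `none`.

(0,0), (0,2), (0,4), (2,1), (3,2)

Row 0: (0,0)B 0/3 unhappy · (0,1)R 3/5 ok · (0,2)B 0/4 unhappy · (0,3)R 2/4 ok · (0,4)B 0/4 unhappy · (0,5)R 2/3 ok
Row 1: (1,0)R 3/5 ok · (1,1)R 4/8 ok · (1,2)R 3/7 ok · (1,4)R 5/7 ok · (1,5)R 4/5 ok
Row 2: (2,0)R 4/5 ok · (2,1)B 1/8 unhappy · (2,2)B 3/7 ok · (2,3)B 3/7 ok · (2,4)R 4/7 ok · (2,5)R 4/5 ok
Row 3: (3,0)R 2/3 ok · (3,1)R 3/5 ok · (3,2)R 1/5 unhappy · (3,3)B 3/5 ok · (3,4)B 2/5 ok · (3,5)R 2/3 ok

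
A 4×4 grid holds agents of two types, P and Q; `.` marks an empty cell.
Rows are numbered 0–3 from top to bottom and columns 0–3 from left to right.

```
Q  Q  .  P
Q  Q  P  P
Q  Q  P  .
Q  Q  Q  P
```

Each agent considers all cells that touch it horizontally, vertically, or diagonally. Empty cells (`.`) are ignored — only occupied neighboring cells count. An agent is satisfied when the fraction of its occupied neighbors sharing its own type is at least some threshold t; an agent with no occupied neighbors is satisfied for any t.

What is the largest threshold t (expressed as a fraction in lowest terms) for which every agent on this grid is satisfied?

3/7

(0,0)Q 3/3
(0,1)Q 3/4
(0,3)P 2/2
(1,0)Q 5/5
(1,1)Q 5/7
(1,2)P 3/6
(1,3)P 3/3
(2,0)Q 5/5
(2,1)Q 6/8
(2,2)P 3/7
(3,0)Q 3/3
(3,1)Q 4/5
(3,2)Q 2/4
(3,3)P 1/2
The smallest same-type fraction is 3/7 at (2,2), which reduces to 3/7. Any threshold above that leaves this agent unsatisfied.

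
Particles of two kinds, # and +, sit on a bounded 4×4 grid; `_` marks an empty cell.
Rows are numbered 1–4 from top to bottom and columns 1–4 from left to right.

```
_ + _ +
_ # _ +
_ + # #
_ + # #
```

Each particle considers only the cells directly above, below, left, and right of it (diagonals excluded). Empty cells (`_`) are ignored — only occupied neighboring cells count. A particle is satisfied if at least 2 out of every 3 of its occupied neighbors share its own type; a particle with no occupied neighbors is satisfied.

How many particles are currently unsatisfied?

Row 1: (1,2)+ 0/1 ✗ · (1,4)+ 1/1 ✓
Row 2: (2,2)# 0/2 ✗ · (2,4)+ 1/2 ✗
Row 3: (3,2)+ 1/3 ✗ · (3,3)# 2/3 ✓ · (3,4)# 2/3 ✓
Row 4: (4,2)+ 1/2 ✗ · (4,3)# 2/3 ✓ · (4,4)# 2/2 ✓
Unsatisfied: (1,2), (2,2), (2,4), (3,2), (4,2) — 5 in total.

5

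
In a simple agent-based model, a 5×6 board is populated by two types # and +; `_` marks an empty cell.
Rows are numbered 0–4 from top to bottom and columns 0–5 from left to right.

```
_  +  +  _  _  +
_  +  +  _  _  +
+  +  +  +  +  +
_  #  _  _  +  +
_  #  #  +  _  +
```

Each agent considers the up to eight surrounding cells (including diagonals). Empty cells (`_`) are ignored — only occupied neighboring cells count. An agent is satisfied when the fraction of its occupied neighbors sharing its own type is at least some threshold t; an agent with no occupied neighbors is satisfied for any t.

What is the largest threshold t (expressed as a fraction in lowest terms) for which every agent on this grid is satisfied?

2/5

Row 0: (0,1)+ 3/3 · (0,2)+ 3/3 · (0,5)+ 1/1
Row 1: (1,1)+ 6/6 · (1,2)+ 6/6 · (1,5)+ 3/3
Row 2: (2,0)+ 2/3 · (2,1)+ 4/5 · (2,2)+ 4/5 · (2,3)+ 4/4 · (2,4)+ 5/5 · (2,5)+ 4/4
Row 3: (3,1)# 2/5 · (3,4)+ 6/6 · (3,5)+ 4/4
Row 4: (4,1)# 2/2 · (4,2)# 2/3 · (4,3)+ 1/2 · (4,5)+ 2/2
The smallest same-type fraction is 2/5 at (3,1), which reduces to 2/5. Any threshold above that leaves this agent unsatisfied.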